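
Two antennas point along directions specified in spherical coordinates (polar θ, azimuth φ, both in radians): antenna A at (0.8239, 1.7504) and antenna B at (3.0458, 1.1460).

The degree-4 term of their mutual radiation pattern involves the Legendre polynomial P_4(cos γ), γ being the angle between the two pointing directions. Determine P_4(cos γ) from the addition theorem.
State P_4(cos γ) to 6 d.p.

Term-by-term m-sum for l=4 (normalisation 4π/9 = 1.396263):
  [-4]  conj(Y_{4,-4})(Ω₁) = (0.096598, 0.084452) ; Y_{4,-4}(Ω₂) = (-0.000005, 0.000037) ; Δ = (-0.000004, 0.000003)
  [-3]  conj(Y_{4,-3})(Ω₁) = (0.172402, -0.288388) ; Y_{4,-3}(Ω₂) = (0.001043, -0.000318) ; Δ = (0.000088, -0.000356)
  [-2]  conj(Y_{4,-2})(Ω₁) = (-0.376177, -0.141254) ; Y_{4,-2}(Ω₂) = (-0.011995, -0.013643) ; Δ = (0.002585, 0.006826)
  [-1]  conj(Y_{4,-1})(Ω₁) = (-0.009722, 0.053546) ; Y_{4,-1}(Ω₂) = (-0.073064, 0.161526) ; Δ = (-0.007939, -0.005483)
  [+0]  conj(Y_{4,0})(Ω₁) = (-0.358670, -0.000000) ; Y_{4,0}(Ω₂) = (0.807884, 0.000000) ; Δ = (-0.289764, -0.000000)
  [+1]  conj(Y_{4,1})(Ω₁) = (0.009722, 0.053546) ; Y_{4,1}(Ω₂) = (0.073064, 0.161526) ; Δ = (-0.007939, 0.005483)
  [+2]  conj(Y_{4,2})(Ω₁) = (-0.376177, 0.141254) ; Y_{4,2}(Ω₂) = (-0.011995, 0.013643) ; Δ = (0.002585, -0.006826)
  [+3]  conj(Y_{4,3})(Ω₁) = (-0.172402, -0.288388) ; Y_{4,3}(Ω₂) = (-0.001043, -0.000318) ; Δ = (0.000088, 0.000356)
  [+4]  conj(Y_{4,4})(Ω₁) = (0.096598, -0.084452) ; Y_{4,4}(Ω₂) = (-0.000005, -0.000037) ; Δ = (-0.000004, -0.000003)
Σ over m = (-0.300303, 0.000000); ×(4π/9) → (-0.419301, 0.000000). Real part: -0.419301

-0.419301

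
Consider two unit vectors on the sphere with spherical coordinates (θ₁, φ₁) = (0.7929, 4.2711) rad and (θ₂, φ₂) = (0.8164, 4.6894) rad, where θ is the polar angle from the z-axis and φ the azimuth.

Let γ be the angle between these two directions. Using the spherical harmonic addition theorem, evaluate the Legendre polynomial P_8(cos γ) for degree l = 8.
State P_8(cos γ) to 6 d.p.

Addition theorem: P_8(cos γ) = (4π/17) Σ_m Y*_{lm}(Ω₁) Y_{lm}(Ω₂), m = −8…8:
  term(m=-8) = -0.00137 + 0.00028j   from Y*(Ω₁)=-0.03164 + 0.01296j, Y(Ω₂)=0.04028 + 0.00749j
  term(m=-7) = -0.02028 - 0.00440j   from Y*(Ω₁)=0.00708 - 0.13454j, Y(Ω₂)=0.02468 - 0.15204j
  term(m=-6) = -0.08625 - 0.06313j   from Y*(Ω₁)=0.27672 + 0.14897j, Y(Ω₂)=-0.33687 - 0.04676j
  term(m=-5) = -0.10551 - 0.18398j   from Y*(Ω₁)=-0.36967 + 0.27274j, Y(Ω₂)=-0.05295 + 0.45863j
  term(m=-4) = -0.01045 - 0.10165j   from Y*(Ω₁)=-0.06666 - 0.33863j, Y(Ω₂)=0.29481 + 0.02719j
  term(m=-3) = 0.00339 - 0.01036j   from Y*(Ω₁)=-0.07421 - 0.01871j, Y(Ω₂)=-0.00981 + 0.14208j
  term(m=-2) = 0.09825 - 0.10886j   from Y*(Ω₁)=0.24438 - 0.29717j, Y(Ω₂)=0.38074 + 0.01752j
  term(m=-1) = 0.00322 - 0.00143j   from Y*(Ω₁)=0.04565 + 0.09665j, Y(Ω₂)=0.00076 - 0.03296j
  term(m=+0) = 0.13065 + 0.00000j   from Y*(Ω₁)=0.35455 + 0.00000j, Y(Ω₂)=0.36851 + 0.00000j
  term(m=+1) = 0.00322 + 0.00143j   from Y*(Ω₁)=-0.04565 + 0.09665j, Y(Ω₂)=-0.00076 - 0.03296j
  term(m=+2) = 0.09825 + 0.10886j   from Y*(Ω₁)=0.24438 + 0.29717j, Y(Ω₂)=0.38074 - 0.01752j
  term(m=+3) = 0.00339 + 0.01036j   from Y*(Ω₁)=0.07421 - 0.01871j, Y(Ω₂)=0.00981 + 0.14208j
  term(m=+4) = -0.01045 + 0.10165j   from Y*(Ω₁)=-0.06666 + 0.33863j, Y(Ω₂)=0.29481 - 0.02719j
  term(m=+5) = -0.10551 + 0.18398j   from Y*(Ω₁)=0.36967 + 0.27274j, Y(Ω₂)=0.05295 + 0.45863j
  term(m=+6) = -0.08625 + 0.06313j   from Y*(Ω₁)=0.27672 - 0.14897j, Y(Ω₂)=-0.33687 + 0.04676j
  term(m=+7) = -0.02028 + 0.00440j   from Y*(Ω₁)=-0.00708 - 0.13454j, Y(Ω₂)=-0.02468 - 0.15204j
  term(m=+8) = -0.00137 - 0.00028j   from Y*(Ω₁)=-0.03164 - 0.01296j, Y(Ω₂)=0.04028 - 0.00749j
Accumulated sum -0.10736 + 0.00000j; after 4π/(2l+1) scaling, -0.07936 + 0.00000j ⇒ P_8 = -0.079362

-0.079362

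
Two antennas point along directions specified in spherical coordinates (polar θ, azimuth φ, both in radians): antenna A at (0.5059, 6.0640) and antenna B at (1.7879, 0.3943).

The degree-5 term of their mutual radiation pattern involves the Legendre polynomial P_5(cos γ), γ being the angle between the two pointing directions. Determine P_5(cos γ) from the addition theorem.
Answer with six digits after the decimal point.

Addition theorem: P_5(cos γ) = (4π/11) Σ_m Y*_{lm}(Ω₁) Y_{lm}(Ω₂), m = −5…5:
  term(m=-5) = -0.005098-0.000379i   from Y*(Ω₁)=+0.005671-0.011031i, Y(Ω₂)=-0.160767-0.379506i
  term(m=-4) = +0.015729+0.012920i   from Y*(Ω₁)=+0.045288-0.054421i, Y(Ω₂)=+0.001841+0.287486i
  term(m=-3) = +0.011583+0.041909i   from Y*(Ω₁)=+0.183419-0.141635i, Y(Ω₂)=-0.070968+0.173686i
  term(m=-2) = +0.045558-0.127241i   from Y*(Ω₁)=+0.408364-0.191438i, Y(Ω₂)=+0.211214-0.212571i
  term(m=-1) = +0.040558-0.028557i   from Y*(Ω₁)=+0.391273-0.087161i, Y(Ω₂)=+0.114245-0.047536i
  term(m=+0) = +0.051358+0.000000i   from Y*(Ω₁)=-0.171497-0.000000i, Y(Ω₂)=-0.299469+0.000000i
  term(m=+1) = +0.040558+0.028557i   from Y*(Ω₁)=-0.391273-0.087161i, Y(Ω₂)=-0.114245-0.047536i
  term(m=+2) = +0.045558+0.127241i   from Y*(Ω₁)=+0.408364+0.191438i, Y(Ω₂)=+0.211214+0.212571i
  term(m=+3) = +0.011583-0.041909i   from Y*(Ω₁)=-0.183419-0.141635i, Y(Ω₂)=+0.070968+0.173686i
  term(m=+4) = +0.015729-0.012920i   from Y*(Ω₁)=+0.045288+0.054421i, Y(Ω₂)=+0.001841-0.287486i
  term(m=+5) = -0.005098+0.000379i   from Y*(Ω₁)=-0.005671-0.011031i, Y(Ω₂)=+0.160767-0.379506i
Accumulated sum +0.268018+0.000000i; after 4π/(2l+1) scaling, +0.306182+0.000000i ⇒ P_5 = 0.306182

0.306182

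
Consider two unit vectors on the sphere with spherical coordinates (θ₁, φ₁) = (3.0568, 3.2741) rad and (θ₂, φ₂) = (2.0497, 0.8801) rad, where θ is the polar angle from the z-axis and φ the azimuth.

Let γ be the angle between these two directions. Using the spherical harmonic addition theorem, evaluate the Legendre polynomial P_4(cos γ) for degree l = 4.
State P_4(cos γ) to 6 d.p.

-0.120571

Addition theorem: P_4(cos γ) = (4π/9) Σ_m Y*_{lm}(Ω₁) Y_{lm}(Ω₂), m = −4…4:
  [-4]  conj(Y_{4,-4})(Ω₁) = (0.000020, 0.000012) ; Y_{4,-4}(Ω₂) = (-0.255085, 0.101532) ; Δ = (-0.000006, -0.000001)
  [-3]  conj(Y_{4,-3})(Ω₁) = (0.000699, 0.000293) ; Y_{4,-3}(Ω₂) = (0.353587, 0.193759) ; Δ = (0.000190, 0.000239)
  [-2]  conj(Y_{4,-2})(Ω₁) = (0.013778, 0.003739) ; Y_{4,-2}(Ω₂) = (-0.024129, -0.125869) ; Δ = (0.000138, -0.001824)
  [-1]  conj(Y_{4,-1})(Ω₁) = (0.156303, 0.020833) ; Y_{4,-1}(Ω₂) = (0.186565, -0.225727) ; Δ = (0.033863, -0.031395)
  [+0]  conj(Y_{4,0})(Ω₁) = (0.816125, -0.000000) ; Y_{4,0}(Ω₂) = (-0.189584, 0.000000) ; Δ = (-0.154724, 0.000000)
  [+1]  conj(Y_{4,1})(Ω₁) = (-0.156303, 0.020833) ; Y_{4,1}(Ω₂) = (-0.186565, -0.225727) ; Δ = (0.033863, 0.031395)
  [+2]  conj(Y_{4,2})(Ω₁) = (0.013778, -0.003739) ; Y_{4,2}(Ω₂) = (-0.024129, 0.125869) ; Δ = (0.000138, 0.001824)
  [+3]  conj(Y_{4,3})(Ω₁) = (-0.000699, 0.000293) ; Y_{4,3}(Ω₂) = (-0.353587, 0.193759) ; Δ = (0.000190, -0.000239)
  [+4]  conj(Y_{4,4})(Ω₁) = (0.000020, -0.000012) ; Y_{4,4}(Ω₂) = (-0.255085, -0.101532) ; Δ = (-0.000006, 0.000001)
Σ over m = (-0.086353, -0.000000); ×(4π/9) → (-0.120571, -0.000000). Real part: -0.120571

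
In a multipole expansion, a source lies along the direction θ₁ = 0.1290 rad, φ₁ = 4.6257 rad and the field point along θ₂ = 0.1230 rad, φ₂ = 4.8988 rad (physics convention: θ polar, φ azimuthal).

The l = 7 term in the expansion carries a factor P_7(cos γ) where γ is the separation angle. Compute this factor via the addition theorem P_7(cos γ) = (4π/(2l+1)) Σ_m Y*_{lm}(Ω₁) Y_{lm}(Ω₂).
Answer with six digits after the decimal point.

0.983186

Term-by-term m-sum for l=7 (normalisation 4π/15 = 0.837758):
  [-7]  conj(Y_{7,-7})(Ω₁) = (0.000000, 0.000000) ; Y_{7,-7}(Ω₂) = (-0.000000, -0.000000) ; Δ = (-0.000000, -0.000000)
  [-6]  conj(Y_{7,-6})(Ω₁) = (-0.000007, 0.000004) ; Y_{7,-6}(Ω₂) = (-0.000003, 0.000006) ; Δ = (-0.000000, -0.000000)
  [-5]  conj(Y_{7,-5})(Ω₁) = (-0.000064, -0.000138) ; Y_{7,-5}(Ω₂) = (0.000097, 0.000072) ; Δ = (0.000000, -0.000000)
  [-4]  conj(Y_{7,-4})(Ω₁) = (0.001834, -0.000663) ; Y_{7,-4}(Ω₂) = (0.001189, -0.001098) ; Δ = (0.000001, -0.000003)
  [-3]  conj(Y_{7,-3})(Ω₁) = (0.004627, 0.017389) ; Y_{7,-3}(Ω₂) = (-0.008317, -0.013288) ; Δ = (0.000193, -0.000206)
  [-2]  conj(Y_{7,-2})(Ω₁) = (-0.114135, 0.019989) ; Y_{7,-2}(Ω₂) = (-0.098790, 0.038638) ; Δ = (0.010503, -0.006385)
  [-1]  conj(Y_{7,-1})(Ω₁) = (-0.040598, -0.467145) ; Y_{7,-1}(Ω₂) = (0.083768, 0.444154) ; Δ = (0.204083, -0.057163)
  [+0]  conj(Y_{7,0})(Ω₁) = (0.852297, -0.000000) ; Y_{7,0}(Ω₂) = (0.872973, 0.000000) ; Δ = (0.744032, 0.000000)
  [+1]  conj(Y_{7,1})(Ω₁) = (0.040598, -0.467145) ; Y_{7,1}(Ω₂) = (-0.083768, 0.444154) ; Δ = (0.204083, 0.057163)
  [+2]  conj(Y_{7,2})(Ω₁) = (-0.114135, -0.019989) ; Y_{7,2}(Ω₂) = (-0.098790, -0.038638) ; Δ = (0.010503, 0.006385)
  [+3]  conj(Y_{7,3})(Ω₁) = (-0.004627, 0.017389) ; Y_{7,3}(Ω₂) = (0.008317, -0.013288) ; Δ = (0.000193, 0.000206)
  [+4]  conj(Y_{7,4})(Ω₁) = (0.001834, 0.000663) ; Y_{7,4}(Ω₂) = (0.001189, 0.001098) ; Δ = (0.000001, 0.000003)
  [+5]  conj(Y_{7,5})(Ω₁) = (0.000064, -0.000138) ; Y_{7,5}(Ω₂) = (-0.000097, 0.000072) ; Δ = (0.000000, 0.000000)
  [+6]  conj(Y_{7,6})(Ω₁) = (-0.000007, -0.000004) ; Y_{7,6}(Ω₂) = (-0.000003, -0.000006) ; Δ = (-0.000000, 0.000000)
  [+7]  conj(Y_{7,7})(Ω₁) = (-0.000000, 0.000000) ; Y_{7,7}(Ω₂) = (0.000000, -0.000000) ; Δ = (-0.000000, 0.000000)
Accumulated sum (1.173592, 0.000000); after 4π/(2l+1) scaling, (0.983186, 0.000000) ⇒ P_7 = 0.983186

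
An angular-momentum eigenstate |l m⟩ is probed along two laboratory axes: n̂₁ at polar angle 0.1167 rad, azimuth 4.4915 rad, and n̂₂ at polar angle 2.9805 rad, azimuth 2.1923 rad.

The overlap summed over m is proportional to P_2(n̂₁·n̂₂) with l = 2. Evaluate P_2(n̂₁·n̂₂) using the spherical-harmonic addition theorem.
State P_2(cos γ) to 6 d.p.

0.978392

Addition theorem: P_2(cos γ) = (4π/5) Σ_m Y*_{lm}(Ω₁) Y_{lm}(Ω₂), m = −2…2:
  [-2]  conj(Y_{2,-2})(Ω₁) = -0.004734+0.002239i ; Y_{2,-2}(Ω₂) = -0.003199+0.009409i ; Δ = -0.000006-0.000052i
  [-1]  conj(Y_{2,-1})(Ω₁) = -0.019574-0.087169i ; Y_{2,-1}(Ω₂) = +0.071216+0.099438i ; Δ = +0.007274-0.008154i
  [+0]  conj(Y_{2,0})(Ω₁) = +0.617956-0.000000i ; Y_{2,0}(Ω₂) = +0.606441+0.000000i ; Δ = +0.374754+0.000000i
  [+1]  conj(Y_{2,1})(Ω₁) = +0.019574-0.087169i ; Y_{2,1}(Ω₂) = -0.071216+0.099438i ; Δ = +0.007274+0.008154i
  [+2]  conj(Y_{2,2})(Ω₁) = -0.004734-0.002239i ; Y_{2,2}(Ω₂) = -0.003199-0.009409i ; Δ = -0.000006+0.000052i
Σ over m = +0.389290-0.000000i; ×(4π/5) → +0.978392-0.000000i. Real part: 0.978392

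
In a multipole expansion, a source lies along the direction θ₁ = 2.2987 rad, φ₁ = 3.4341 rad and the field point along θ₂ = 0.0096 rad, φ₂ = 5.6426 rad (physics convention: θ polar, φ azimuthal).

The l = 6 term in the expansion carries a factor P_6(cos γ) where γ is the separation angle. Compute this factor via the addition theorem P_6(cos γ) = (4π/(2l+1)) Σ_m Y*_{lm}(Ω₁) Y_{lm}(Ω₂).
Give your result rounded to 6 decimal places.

Addition theorem: P_6(cos γ) = (4π/13) Σ_m Y*_{lm}(Ω₁) Y_{lm}(Ω₂), m = −6…6:
  term(m=-6) = +0.000000-0.000000i   from Y*(Ω₁)=-0.015325+0.082231i, Y(Ω₂)=-0.000000-0.000000i
  term(m=-5) = -0.000000-0.000000i   from Y*(Ω₁)=+0.027900+0.256708i, Y(Ω₂)=-0.000000-0.000000i
  term(m=-4) = -0.000000-0.000000i   from Y*(Ω₁)=+0.167295+0.394845i, Y(Ω₂)=-0.000000+0.000000i
  term(m=-3) = -0.000001+0.000001i   from Y*(Ω₁)=+0.215385+0.259233i, Y(Ω₂)=-0.000002+0.000004i
  term(m=-2) = +0.000013-0.000042i   from Y*(Ω₁)=-0.075961-0.050314i, Y(Ω₂)=+0.000137+0.000460i
  term(m=-1) = -0.006987-0.009429i   from Y*(Ω₁)=-0.355329-0.107006i, Y(Ω₂)=+0.025355+0.018901i
  term(m=+0) = -0.013350-0.000000i   from Y*(Ω₁)=-0.013138-0.000000i, Y(Ω₂)=+1.016123+0.000000i
  term(m=+1) = -0.006987+0.009429i   from Y*(Ω₁)=+0.355329-0.107006i, Y(Ω₂)=-0.025355+0.018901i
  term(m=+2) = +0.000013+0.000042i   from Y*(Ω₁)=-0.075961+0.050314i, Y(Ω₂)=+0.000137-0.000460i
  term(m=+3) = -0.000001-0.000001i   from Y*(Ω₁)=-0.215385+0.259233i, Y(Ω₂)=+0.000002+0.000004i
  term(m=+4) = -0.000000+0.000000i   from Y*(Ω₁)=+0.167295-0.394845i, Y(Ω₂)=-0.000000-0.000000i
  term(m=+5) = -0.000000+0.000000i   from Y*(Ω₁)=-0.027900+0.256708i, Y(Ω₂)=+0.000000-0.000000i
  term(m=+6) = +0.000000+0.000000i   from Y*(Ω₁)=-0.015325-0.082231i, Y(Ω₂)=-0.000000+0.000000i
Total Σ_m = -0.027301-0.000000i. Multiply by 0.966644: -0.026390-0.000000i. P_6(cos γ) = -0.026390

-0.026390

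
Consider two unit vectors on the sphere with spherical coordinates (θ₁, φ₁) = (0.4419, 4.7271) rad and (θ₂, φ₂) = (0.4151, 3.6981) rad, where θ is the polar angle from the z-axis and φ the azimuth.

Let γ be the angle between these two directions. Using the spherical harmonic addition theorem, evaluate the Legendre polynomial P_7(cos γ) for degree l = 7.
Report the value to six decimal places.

-0.295111

Expand P_7 via completeness: Σ_{m} conj(Y_{7,m}) at Ω₁ times Y_{7,m} at Ω₂ —
  m=-7: Y*=-0.000134+0.001301i  Y=+0.000632-0.000594i  product +0.000001+0.000001i
  m=-6: Y*=-0.010306-0.000912i  Y=-0.007222+0.001445i  product +0.000076-0.000008i
  m=-5: Y*=+0.003712-0.050370i  Y=+0.036225+0.013596i  product +0.000819-0.001774i
  m=-4: Y*=+0.168841+0.009947i  Y=-0.085351-0.111062i  product -0.013306-0.019601i
  m=-3: Y*=-0.017007+0.385098i  Y=+0.034332+0.346620i  product -0.134067+0.007326i
  m=-2: Y*=-0.532469-0.015671i  Y=+0.238323-0.483720i  product -0.134480+0.253831i
  m=-1: Y*=+0.003560-0.241950i  Y=-0.280940+0.174771i  product +0.041286+0.068596i
  m=+0: Y*=-0.386405-0.000000i  Y=-0.328877+0.000000i  product +0.127080+0.000000i
  m=+1: Y*=-0.003560-0.241950i  Y=+0.280940+0.174771i  product +0.041286-0.068596i
  m=+2: Y*=-0.532469+0.015671i  Y=+0.238323+0.483720i  product -0.134480-0.253831i
  m=+3: Y*=+0.017007+0.385098i  Y=-0.034332+0.346620i  product -0.134067-0.007326i
  m=+4: Y*=+0.168841-0.009947i  Y=-0.085351+0.111062i  product -0.013306+0.019601i
  m=+5: Y*=-0.003712-0.050370i  Y=-0.036225+0.013596i  product +0.000819+0.001774i
  m=+6: Y*=-0.010306+0.000912i  Y=-0.007222-0.001445i  product +0.000076+0.000008i
  m=+7: Y*=+0.000134+0.001301i  Y=-0.000632-0.000594i  product +0.000001-0.000001i
Σ over m = -0.352262-0.000000i; ×(4π/15) → -0.295111-0.000000i. Real part: -0.295111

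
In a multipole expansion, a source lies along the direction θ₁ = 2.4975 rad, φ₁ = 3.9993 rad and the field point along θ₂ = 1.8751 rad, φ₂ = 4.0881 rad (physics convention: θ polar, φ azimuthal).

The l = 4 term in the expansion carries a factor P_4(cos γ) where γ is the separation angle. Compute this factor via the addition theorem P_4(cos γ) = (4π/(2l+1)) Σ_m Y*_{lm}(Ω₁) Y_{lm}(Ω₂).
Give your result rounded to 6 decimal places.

Expand P_4 via completeness: Σ_{m} conj(Y_{4,m}) at Ω₁ times Y_{4,m} at Ω₂ —
  m=-4: Y*=-0.055144-0.016410i  Y=-0.293106+0.220259i  product +0.019777-0.007336i
  m=-3: Y*=-0.182623+0.116662i  Y=-0.310937-0.096890i  product +0.068087-0.018580i
  m=-2: Y*=-0.060423+0.414896i  Y=+0.035827+0.107313i  product -0.046689+0.008380i
  m=-1: Y*=+0.219340+0.253598i  Y=-0.187470+0.260229i  product -0.107113+0.009537i
  m=+0: Y*=-0.198072-0.000000i  Y=+0.062284+0.000000i  product -0.012337-0.000000i
  m=+1: Y*=-0.219340+0.253598i  Y=+0.187470+0.260229i  product -0.107113-0.009537i
  m=+2: Y*=-0.060423-0.414896i  Y=+0.035827-0.107313i  product -0.046689-0.008380i
  m=+3: Y*=+0.182623+0.116662i  Y=+0.310937-0.096890i  product +0.068087+0.018580i
  m=+4: Y*=-0.055144+0.016410i  Y=-0.293106-0.220259i  product +0.019777+0.007336i
Total Σ_m = -0.144211+0.000000i. Multiply by 1.396263: -0.201357+0.000000i. P_4(cos γ) = -0.201357

-0.201357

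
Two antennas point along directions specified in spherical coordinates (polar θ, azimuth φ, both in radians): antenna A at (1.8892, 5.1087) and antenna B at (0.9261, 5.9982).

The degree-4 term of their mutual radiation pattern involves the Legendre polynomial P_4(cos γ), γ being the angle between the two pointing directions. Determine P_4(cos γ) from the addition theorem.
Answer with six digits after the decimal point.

Term-by-term m-sum for l=4 (normalisation 4π/9 = 1.396263):
  term(m=-4) = (-0.059472, 0.026303)   from Y*(Ω₁)=(-0.005202, 0.360008), Y(Ω₂)=(0.075432, 0.164106)
  term(m=-3) = (0.114767, 0.058745)   from Y*(Ω₁)=(0.311494, -0.125088), Y(Ω₂)=(0.252060, 0.289812)
  term(m=-2) = (0.006395, 0.030271)   from Y*(Ω₁)=(0.066509, 0.067477), Y(Ω₂)=(0.274934, 0.176213)
  term(m=-1) = (-0.021985, 0.027114)   from Y*(Ω₁)=(0.125640, -0.300251), Y(Ω₂)=(-0.102923, -0.030152)
  term(m=+0) = (-0.014493, 0.000000)   from Y*(Ω₁)=(0.041904, -0.000000), Y(Ω₂)=(-0.345862, 0.000000)
  term(m=+1) = (-0.021985, -0.027114)   from Y*(Ω₁)=(-0.125640, -0.300251), Y(Ω₂)=(0.102923, -0.030152)
  term(m=+2) = (0.006395, -0.030271)   from Y*(Ω₁)=(0.066509, -0.067477), Y(Ω₂)=(0.274934, -0.176213)
  term(m=+3) = (0.114767, -0.058745)   from Y*(Ω₁)=(-0.311494, -0.125088), Y(Ω₂)=(-0.252060, 0.289812)
  term(m=+4) = (-0.059472, -0.026303)   from Y*(Ω₁)=(-0.005202, -0.360008), Y(Ω₂)=(0.075432, -0.164106)
Total Σ_m = (0.064919, 0.000000). Multiply by 1.396263: (0.090645, 0.000000). P_4(cos γ) = 0.090645

0.090645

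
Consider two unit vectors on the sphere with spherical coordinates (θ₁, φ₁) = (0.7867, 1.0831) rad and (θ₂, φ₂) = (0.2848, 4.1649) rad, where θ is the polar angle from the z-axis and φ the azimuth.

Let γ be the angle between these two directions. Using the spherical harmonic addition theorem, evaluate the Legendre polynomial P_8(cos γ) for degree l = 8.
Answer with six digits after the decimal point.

-0.128749

Expand P_8 via completeness: Σ_{m} conj(Y_{8,m}) at Ω₁ times Y_{8,m} at Ω₂ —
  m=-8: Y*=-0.02359 + 0.02242j  Y=-0.00001 - 0.00002j  product 0.00000 + 0.00000j
  m=-7: Y*=0.03492 + 0.12508j  Y=-0.00017 + 0.00021j  product -0.00003 - 0.00001j
  m=-6: Y*=0.30020 + 0.06569j  Y=0.00235 + 0.00034j  product 0.00068 + 0.00026j
  m=-5: Y*=0.29600 - 0.34921j  Y=-0.00581 - 0.01359j  product -0.00647 - 0.00199j
  m=-4: Y*=-0.13242 - 0.33154j  Y=-0.03939 + 0.05527j  product 0.02354 + 0.00574j
  m=-3: Y*=0.05809 + 0.00628j  Y=0.22510 + 0.01616j  product 0.01297 + 0.00235j
  m=-2: Y*=0.21504 - 0.31745j  Y=-0.23115 - 0.44857j  product -0.19210 - 0.02308j
  m=-1: Y*=-0.05909 - 0.11140j  Y=-0.31490 + 0.51651j  product 0.07615 + 0.00456j
  m=+0: Y*=0.34842 + 0.00000j  Y=-0.01052 + 0.00000j  product -0.00367 + 0.00000j
  m=+1: Y*=0.05909 - 0.11140j  Y=0.31490 + 0.51651j  product 0.07615 - 0.00456j
  m=+2: Y*=0.21504 + 0.31745j  Y=-0.23115 + 0.44857j  product -0.19210 + 0.02308j
  m=+3: Y*=-0.05809 + 0.00628j  Y=-0.22510 + 0.01616j  product 0.01297 - 0.00235j
  m=+4: Y*=-0.13242 + 0.33154j  Y=-0.03939 - 0.05527j  product 0.02354 - 0.00574j
  m=+5: Y*=-0.29600 - 0.34921j  Y=0.00581 - 0.01359j  product -0.00647 + 0.00199j
  m=+6: Y*=0.30020 - 0.06569j  Y=0.00235 - 0.00034j  product 0.00068 - 0.00026j
  m=+7: Y*=-0.03492 + 0.12508j  Y=0.00017 + 0.00021j  product -0.00003 + 0.00001j
  m=+8: Y*=-0.02359 - 0.02242j  Y=-0.00001 + 0.00002j  product 0.00000 - 0.00000j
Total Σ_m = -0.17417 + 0.00000j. Multiply by 0.739198: -0.12875 + 0.00000j. P_8(cos γ) = -0.128749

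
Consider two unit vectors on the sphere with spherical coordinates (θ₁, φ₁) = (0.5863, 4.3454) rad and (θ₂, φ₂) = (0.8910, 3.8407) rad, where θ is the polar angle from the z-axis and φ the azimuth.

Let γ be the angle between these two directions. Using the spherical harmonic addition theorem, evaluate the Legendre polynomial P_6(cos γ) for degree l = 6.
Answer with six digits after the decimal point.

-0.239558

Summing Y*_{l m}(θ₁,φ₁)·Y_{l m}(θ₂,φ₂) over m ∈ [−6, 6]; prefactor 4π/(2·6+1) = 0.966644:
  m=-6: (0.008177, 0.011188) × (-0.052897, 0.092872) = (-0.001472, 0.000168)  (running Σ = (-0.001472, 0.000168))
  m=-5: (-0.069769, 0.018870) × (0.280726, -0.103730) = (-0.017628, 0.012534)  (running Σ = (-0.019100, 0.012702))
  m=-4: (0.022765, -0.220586) × (-0.411061, -0.147800) = (-0.041961, 0.087310)  (running Σ = (-0.061061, 0.100012))
  m=-3: (0.379618, 0.192752) × (0.130379, 0.224305) = (0.006259, 0.110281)  (running Σ = (-0.054801, 0.210292))
  m=-2: (-0.325631, 0.293754) × (-0.032465, 0.186241) = (-0.044138, -0.070183)  (running Σ = (-0.098939, 0.140110))
  m=-1: (-0.004909, -0.012772) × (0.262368, -0.220590) = (-0.004105, -0.002268)  (running Σ = (-0.103044, 0.137842))
  m=0: (-0.421625, -0.000000) × (0.098986, 0.000000) = (-0.041735, -0.000000)  (running Σ = (-0.144780, 0.137842))
  m=1: (0.004909, -0.012772) × (-0.262368, -0.220590) = (-0.004105, 0.002268)  (running Σ = (-0.148885, 0.140110))
  m=2: (-0.325631, -0.293754) × (-0.032465, -0.186241) = (-0.044138, 0.070183)  (running Σ = (-0.193023, 0.210292))
  m=3: (-0.379618, 0.192752) × (-0.130379, 0.224305) = (0.006259, -0.110281)  (running Σ = (-0.186763, 0.100012))
  m=4: (0.022765, 0.220586) × (-0.411061, 0.147800) = (-0.041961, -0.087310)  (running Σ = (-0.228724, 0.012702))
  m=5: (0.069769, 0.018870) × (-0.280726, -0.103730) = (-0.017628, -0.012534)  (running Σ = (-0.246352, 0.000168))
  m=6: (0.008177, -0.011188) × (-0.052897, -0.092872) = (-0.001472, -0.000168)  (running Σ = (-0.247824, 0.000000))
Total Σ_m = (-0.247824, 0.000000). Multiply by 0.966644: (-0.239558, 0.000000). P_6(cos γ) = -0.239558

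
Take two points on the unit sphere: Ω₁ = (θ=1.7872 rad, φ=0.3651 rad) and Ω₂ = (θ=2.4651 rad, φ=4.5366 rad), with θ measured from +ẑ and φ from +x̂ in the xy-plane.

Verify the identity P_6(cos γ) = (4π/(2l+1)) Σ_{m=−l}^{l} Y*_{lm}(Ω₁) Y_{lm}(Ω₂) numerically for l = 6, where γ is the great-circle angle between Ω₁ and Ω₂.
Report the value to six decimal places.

Expand P_6 via completeness: Σ_{m} conj(Y_{6,m}) at Ω₁ times Y_{6,m} at Ω₂ —
  m=-6: -0.24356 + 0.34131j × -0.01435 - 0.02530j = 0.01213 + 0.00126j  (running Σ = 0.01213 + 0.00126j)
  m=-5: 0.08046 - 0.30902j × 0.09665 - 0.08007j = -0.01697 - 0.03631j  (running Σ = -0.00484 - 0.03505j)
  m=-4: -0.01763 - 0.15903j × 0.23784 + 0.20162j = 0.02787 - 0.04138j  (running Σ = 0.02303 - 0.07642j)
  m=-3: 0.14870 + 0.28880j × -0.23137 + 0.39728j = -0.14914 - 0.00774j  (running Σ = -0.12610 - 0.08417j)
  m=-2: 0.05562 + 0.04979j × -0.27037 - 0.09918j = -0.01010 - 0.01898j  (running Σ = -0.13620 - 0.10314j)
  m=-1: -0.29755 - 0.11373j × -0.03660 + 0.20606j = 0.03433 - 0.05715j  (running Σ = -0.10188 - 0.16029j)
  m=0: -0.05124 + 0.00000j × -0.36149 + 0.00000j = 0.01852 + 0.00000j  (running Σ = -0.08335 - 0.16029j)
  m=1: 0.29755 - 0.11373j × 0.03660 + 0.20606j = 0.03433 + 0.05715j  (running Σ = -0.04903 - 0.10314j)
  m=2: 0.05562 - 0.04979j × -0.27037 + 0.09918j = -0.01010 + 0.01898j  (running Σ = -0.05913 - 0.08417j)
  m=3: -0.14870 + 0.28880j × 0.23137 + 0.39728j = -0.14914 + 0.00774j  (running Σ = -0.20826 - 0.07642j)
  m=4: -0.01763 + 0.15903j × 0.23784 - 0.20162j = 0.02787 + 0.04138j  (running Σ = -0.18039 - 0.03505j)
  m=5: -0.08046 - 0.30902j × -0.09665 - 0.08007j = -0.01697 + 0.03631j  (running Σ = -0.19736 + 0.00126j)
  m=6: -0.24356 - 0.34131j × -0.01435 + 0.02530j = 0.01213 - 0.00126j  (running Σ = -0.18523 + 0.00000j)
Σ over m = -0.18523 + 0.00000j; ×(4π/13) → -0.17905 + 0.00000j. Real part: -0.179051

-0.179051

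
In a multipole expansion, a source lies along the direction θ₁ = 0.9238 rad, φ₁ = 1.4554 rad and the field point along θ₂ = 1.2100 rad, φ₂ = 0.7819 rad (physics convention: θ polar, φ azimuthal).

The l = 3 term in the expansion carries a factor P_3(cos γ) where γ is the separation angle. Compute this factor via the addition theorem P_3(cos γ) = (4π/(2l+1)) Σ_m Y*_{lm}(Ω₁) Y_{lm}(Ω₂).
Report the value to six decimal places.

Term-by-term m-sum for l=3 (normalisation 4π/7 = 1.795196):
  [-3]  conj(Y_{3,-3})(Ω₁) = -0.071914-0.199365i ; Y_{3,-3}(Ω₂) = -0.239079-0.244150i ; Δ = -0.031482+0.065222i
  [-2]  conj(Y_{3,-2})(Ω₁) = -0.381801+0.089715i ; Y_{3,-2}(Ω₂) = +0.002210-0.315812i ; Δ = +0.027490+0.120775i
  [-1]  conj(Y_{3,-1})(Ω₁) = +0.024251+0.209222i ; Y_{3,-1}(Ω₂) = -0.080863+0.080300i ; Δ = -0.018761-0.014971i
  [+0]  conj(Y_{3,0})(Ω₁) = -0.266160-0.000000i ; Y_{3,0}(Ω₂) = -0.313127+0.000000i ; Δ = +0.083342+0.000000i
  [+1]  conj(Y_{3,1})(Ω₁) = -0.024251+0.209222i ; Y_{3,1}(Ω₂) = +0.080863+0.080300i ; Δ = -0.018761+0.014971i
  [+2]  conj(Y_{3,2})(Ω₁) = -0.381801-0.089715i ; Y_{3,2}(Ω₂) = +0.002210+0.315812i ; Δ = +0.027490-0.120775i
  [+3]  conj(Y_{3,3})(Ω₁) = +0.071914-0.199365i ; Y_{3,3}(Ω₂) = +0.239079-0.244150i ; Δ = -0.031482-0.065222i
Total Σ_m = +0.037834-0.000000i. Multiply by 1.795196: +0.067920-0.000000i. P_3(cos γ) = 0.067920

0.067920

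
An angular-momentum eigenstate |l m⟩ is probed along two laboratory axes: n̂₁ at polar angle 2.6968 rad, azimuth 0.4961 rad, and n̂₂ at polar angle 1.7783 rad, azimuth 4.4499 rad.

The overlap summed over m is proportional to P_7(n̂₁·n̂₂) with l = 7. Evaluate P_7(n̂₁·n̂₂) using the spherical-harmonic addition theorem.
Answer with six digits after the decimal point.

0.205343

Summing Y*_{l m}(θ₁,φ₁)·Y_{l m}(θ₂,φ₂) over m ∈ [−7, 7]; prefactor 4π/(2·7+1) = 0.837758:
  m=-7: -0.00129 - 0.00044j × 0.41444 + 0.11319j = -0.00048 - 0.00033j  (running Σ = -0.00048 - 0.00033j)
  m=-6: 0.01057 - 0.00176j × -0.00140 + 0.33843j = 0.00058 + 0.00358j  (running Σ = 0.00010 + 0.00325j)
  m=-5: -0.04097 + 0.03187j × 0.14267 - 0.03770j = -0.00464 + 0.00609j  (running Σ = -0.00455 + 0.00934j)
  m=-4: 0.06929 - 0.15787j × 0.16888 + 0.29439j = 0.05818 - 0.00626j  (running Σ = 0.05363 + 0.00308j)
  m=-3: 0.03208 + 0.38795j × 0.03352 - 0.03338j = 0.01403 + 0.01193j  (running Σ = 0.06765 + 0.01501j)
  m=-2: -0.29052 - 0.44478j × 0.28281 + 0.16380j = -0.00931 - 0.17338j  (running Σ = 0.05835 - 0.15837j)
  m=-1: 0.20413 + 0.11049j × 0.00209 - 0.00779j = 0.00129 - 0.00136j  (running Σ = 0.05964 - 0.15973j)
  m=0: 0.39154 + 0.00000j × 0.32139 + 0.00000j = 0.12584 + 0.00000j  (running Σ = 0.18547 - 0.15973j)
  m=1: -0.20413 + 0.11049j × -0.00209 - 0.00779j = 0.00129 + 0.00136j  (running Σ = 0.18676 - 0.15837j)
  m=2: -0.29052 + 0.44478j × 0.28281 - 0.16380j = -0.00931 + 0.17338j  (running Σ = 0.17746 + 0.01501j)
  m=3: -0.03208 + 0.38795j × -0.03352 - 0.03338j = 0.01403 - 0.01193j  (running Σ = 0.19148 + 0.00308j)
  m=4: 0.06929 + 0.15787j × 0.16888 - 0.29439j = 0.05818 + 0.00626j  (running Σ = 0.24966 + 0.00934j)
  m=5: 0.04097 + 0.03187j × -0.14267 - 0.03770j = -0.00464 - 0.00609j  (running Σ = 0.24501 + 0.00325j)
  m=6: 0.01057 + 0.00176j × -0.00140 - 0.33843j = 0.00058 - 0.00358j  (running Σ = 0.24560 - 0.00033j)
  m=7: 0.00129 - 0.00044j × -0.41444 + 0.11319j = -0.00048 + 0.00033j  (running Σ = 0.24511 - 0.00000j)
Accumulated sum 0.24511 - 0.00000j; after 4π/(2l+1) scaling, 0.20534 - 0.00000j ⇒ P_7 = 0.205343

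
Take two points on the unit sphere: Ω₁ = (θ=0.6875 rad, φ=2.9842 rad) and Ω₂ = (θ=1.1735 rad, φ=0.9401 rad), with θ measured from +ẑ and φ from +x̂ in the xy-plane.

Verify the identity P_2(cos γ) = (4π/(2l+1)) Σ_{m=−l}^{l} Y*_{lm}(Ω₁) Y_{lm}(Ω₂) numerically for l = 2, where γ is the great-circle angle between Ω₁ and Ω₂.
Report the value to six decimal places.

Expand P_2 via completeness: Σ_{m} conj(Y_{2,m}) at Ω₁ times Y_{2,m} at Ω₂ —
  m=-2: Y*=0.14792 - 0.04816j  Y=-0.10001 - 0.31285j  product -0.02986 - 0.04146j
  m=-1: Y*=-0.37421 + 0.05939j  Y=0.16255 - 0.22261j  product -0.04761 + 0.09296j
  m=+0: Y*=0.24973 + 0.00000j  Y=-0.17374 + 0.00000j  product -0.04339 + 0.00000j
  m=+1: Y*=0.37421 + 0.05939j  Y=-0.16255 - 0.22261j  product -0.04761 - 0.09296j
  m=+2: Y*=0.14792 + 0.04816j  Y=-0.10001 + 0.31285j  product -0.02986 + 0.04146j
Total Σ_m = -0.19832 + 0.00000j. Multiply by 2.513274: -0.49844 + 0.00000j. P_2(cos γ) = -0.498436

-0.498436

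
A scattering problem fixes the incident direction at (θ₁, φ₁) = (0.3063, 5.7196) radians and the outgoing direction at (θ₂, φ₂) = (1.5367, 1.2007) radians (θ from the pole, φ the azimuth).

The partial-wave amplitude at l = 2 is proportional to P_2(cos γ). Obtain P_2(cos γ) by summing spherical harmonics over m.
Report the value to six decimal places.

-0.499029

Term-by-term m-sum for l=2 (normalisation 4π/5 = 2.513274):
  [-2]  conj(Y_{2,-2})(Ω₁) = +0.015074-0.031721i ; Y_{2,-2}(Ω₂) = -0.284870-0.260212i ; Δ = -0.012549+0.005114i
  [-1]  conj(Y_{2,-1})(Ω₁) = +0.187757-0.118654i ; Y_{2,-1}(Ω₂) = +0.009520-0.024539i ; Δ = -0.001124-0.005737i
  [+0]  conj(Y_{2,0})(Ω₁) = +0.544755-0.000000i ; Y_{2,0}(Ω₂) = -0.314292+0.000000i ; Δ = -0.171212+0.000000i
  [+1]  conj(Y_{2,1})(Ω₁) = -0.187757-0.118654i ; Y_{2,1}(Ω₂) = -0.009520-0.024539i ; Δ = -0.001124+0.005737i
  [+2]  conj(Y_{2,2})(Ω₁) = +0.015074+0.031721i ; Y_{2,2}(Ω₂) = -0.284870+0.260212i ; Δ = -0.012549-0.005114i
Σ over m = -0.198557+0.000000i; ×(4π/5) → -0.499029+0.000000i. Real part: -0.499029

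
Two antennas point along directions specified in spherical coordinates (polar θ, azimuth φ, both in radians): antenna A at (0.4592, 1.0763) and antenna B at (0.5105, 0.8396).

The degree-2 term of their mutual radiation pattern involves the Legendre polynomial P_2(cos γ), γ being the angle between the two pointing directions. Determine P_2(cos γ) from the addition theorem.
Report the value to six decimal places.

0.978019

Term-by-term m-sum for l=2 (normalisation 4π/5 = 2.513274):
  m=-2: (-0.041701, 0.063400) × (-0.009977, -0.091679) = (0.006229, 0.003191)  (running Σ = (0.006229, 0.003191))
  m=-1: (0.145673, 0.270176) × (0.219927, -0.245160) = (0.098274, 0.023706)  (running Σ = (0.104502, 0.026896))
  m=0: (0.444903, -0.000000) × (0.404890, 0.000000) = (0.180137, 0.000000)  (running Σ = (0.284639, 0.026896))
  m=1: (-0.145673, 0.270176) × (-0.219927, -0.245160) = (0.098274, -0.023706)  (running Σ = (0.382913, 0.003191))
  m=2: (-0.041701, -0.063400) × (-0.009977, 0.091679) = (0.006229, -0.003191)  (running Σ = (0.389141, -0.000000))
Σ over m = (0.389141, -0.000000); ×(4π/5) → (0.978019, -0.000000). Real part: 0.978019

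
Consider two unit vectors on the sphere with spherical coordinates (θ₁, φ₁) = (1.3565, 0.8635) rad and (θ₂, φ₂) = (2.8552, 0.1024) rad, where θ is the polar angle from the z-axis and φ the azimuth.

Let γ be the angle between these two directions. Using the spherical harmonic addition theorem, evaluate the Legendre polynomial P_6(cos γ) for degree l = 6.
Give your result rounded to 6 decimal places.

Addition theorem: P_6(cos γ) = (4π/13) Σ_m Y*_{lm}(Ω₁) Y_{lm}(Ω₂), m = −6…6:
  [-6]  conj(Y_{6,-6})(Ω₁) = +0.189901-0.375135i ; Y_{6,-6}(Ω₂) = +0.000201-0.000142i ; Δ = -0.000015-0.000102i
  [-5]  conj(Y_{6,-5})(Ω₁) = -0.121950-0.292599i ; Y_{6,-5}(Ω₂) = -0.002518+0.001415i ; Δ = +0.000721+0.000564i
  [-4]  conj(Y_{6,-4})(Ω₁) = +0.155533+0.050235i ; Y_{6,-4}(Ω₂) = +0.019012-0.008254i ; Δ = +0.003372-0.000329i
  [-3]  conj(Y_{6,-3})(Ω₁) = +0.275534-0.169346i ; Y_{6,-3}(Ω₂) = -0.095631+0.030338i ; Δ = -0.021212+0.024554i
  [-2]  conj(Y_{6,-2})(Ω₁) = -0.012261+0.077857i ; Y_{6,-2}(Ω₂) = +0.315039-0.065437i ; Δ = +0.001232+0.025330i
  [-1]  conj(Y_{6,-1})(Ω₁) = +0.206414+0.241465i ; Y_{6,-1}(Ω₂) = -0.592732+0.060909i ; Δ = -0.137055-0.130552i
  [+0]  conj(Y_{6,0})(Ω₁) = -0.055581-0.000000i ; Y_{6,0}(Ω₂) = +0.310411+0.000000i ; Δ = -0.017253-0.000000i
  [+1]  conj(Y_{6,1})(Ω₁) = -0.206414+0.241465i ; Y_{6,1}(Ω₂) = +0.592732+0.060909i ; Δ = -0.137055+0.130552i
  [+2]  conj(Y_{6,2})(Ω₁) = -0.012261-0.077857i ; Y_{6,2}(Ω₂) = +0.315039+0.065437i ; Δ = +0.001232-0.025330i
  [+3]  conj(Y_{6,3})(Ω₁) = -0.275534-0.169346i ; Y_{6,3}(Ω₂) = +0.095631+0.030338i ; Δ = -0.021212-0.024554i
  [+4]  conj(Y_{6,4})(Ω₁) = +0.155533-0.050235i ; Y_{6,4}(Ω₂) = +0.019012+0.008254i ; Δ = +0.003372+0.000329i
  [+5]  conj(Y_{6,5})(Ω₁) = +0.121950-0.292599i ; Y_{6,5}(Ω₂) = +0.002518+0.001415i ; Δ = +0.000721-0.000564i
  [+6]  conj(Y_{6,6})(Ω₁) = +0.189901+0.375135i ; Y_{6,6}(Ω₂) = +0.000201+0.000142i ; Δ = -0.000015+0.000102i
Accumulated sum -0.323168+0.000000i; after 4π/(2l+1) scaling, -0.312388+0.000000i ⇒ P_6 = -0.312388

-0.312388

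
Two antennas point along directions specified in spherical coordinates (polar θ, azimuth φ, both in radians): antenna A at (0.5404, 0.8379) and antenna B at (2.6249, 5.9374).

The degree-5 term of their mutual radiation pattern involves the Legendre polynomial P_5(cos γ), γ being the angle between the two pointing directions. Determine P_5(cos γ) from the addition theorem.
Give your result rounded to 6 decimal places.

Expand P_5 via completeness: Σ_{m} conj(Y_{5,m}) at Ω₁ times Y_{5,m} at Ω₂ —
  [-5]  conj(Y_{5,-5})(Ω₁) = -0.008354-0.014494i ; Y_{5,-5}(Ω₂) = -0.002150+0.013485i ; Δ = +0.000213-0.000081i
  [-4]  conj(Y_{5,-4})(Ω₁) = -0.086238-0.018382i ; Y_{5,-4}(Ω₂) = -0.014179-0.074667i ; Δ = -0.000150+0.006700i
  [-3]  conj(Y_{5,-3})(Ω₁) = -0.214174+0.155467i ; Y_{5,-3}(Ω₂) = +0.123082+0.208420i ; Δ = -0.058763-0.025503i
  [-2]  conj(Y_{5,-2})(Ω₁) = -0.048620+0.461325i ; Y_{5,-2}(Ω₂) = -0.351180-0.290770i ; Δ = +0.151214-0.147871i
  [-1]  conj(Y_{5,-1})(Ω₁) = +0.227094+0.252285i ; Y_{5,-1}(Ω₂) = +0.359858+0.129642i ; Δ = +0.049015+0.120228i
  [+0]  conj(Y_{5,0})(Ω₁) = -0.241565-0.000000i ; Y_{5,0}(Ω₂) = +0.194655+0.000000i ; Δ = -0.047022-0.000000i
  [+1]  conj(Y_{5,1})(Ω₁) = -0.227094+0.252285i ; Y_{5,1}(Ω₂) = -0.359858+0.129642i ; Δ = +0.049015-0.120228i
  [+2]  conj(Y_{5,2})(Ω₁) = -0.048620-0.461325i ; Y_{5,2}(Ω₂) = -0.351180+0.290770i ; Δ = +0.151214+0.147871i
  [+3]  conj(Y_{5,3})(Ω₁) = +0.214174+0.155467i ; Y_{5,3}(Ω₂) = -0.123082+0.208420i ; Δ = -0.058763+0.025503i
  [+4]  conj(Y_{5,4})(Ω₁) = -0.086238+0.018382i ; Y_{5,4}(Ω₂) = -0.014179+0.074667i ; Δ = -0.000150-0.006700i
  [+5]  conj(Y_{5,5})(Ω₁) = +0.008354-0.014494i ; Y_{5,5}(Ω₂) = +0.002150+0.013485i ; Δ = +0.000213+0.000081i
Accumulated sum +0.236036-0.000000i; after 4π/(2l+1) scaling, +0.269647-0.000000i ⇒ P_5 = 0.269647

0.269647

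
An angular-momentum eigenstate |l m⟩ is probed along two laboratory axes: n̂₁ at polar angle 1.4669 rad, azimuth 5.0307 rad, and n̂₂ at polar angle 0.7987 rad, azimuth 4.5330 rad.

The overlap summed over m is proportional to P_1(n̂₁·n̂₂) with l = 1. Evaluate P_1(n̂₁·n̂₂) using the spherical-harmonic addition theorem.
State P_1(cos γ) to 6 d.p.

Expand P_1 via completeness: Σ_{m} conj(Y_{1,m}) at Ω₁ times Y_{1,m} at Ω₂ —
  [-1]  conj(Y_{1,-1})(Ω₁) = +0.107544-0.326369i ; Y_{1,-1}(Ω₂) = -0.044166+0.243557i ; Δ = +0.074740+0.040608i
  [+0]  conj(Y_{1,0})(Ω₁) = +0.050673-0.000000i ; Y_{1,0}(Ω₂) = +0.340868+0.000000i ; Δ = +0.017273+0.000000i
  [+1]  conj(Y_{1,1})(Ω₁) = -0.107544-0.326369i ; Y_{1,1}(Ω₂) = +0.044166+0.243557i ; Δ = +0.074740-0.040608i
Total Σ_m = +0.166752+0.000000i. Multiply by 4.188790: +0.698489+0.000000i. P_1(cos γ) = 0.698489

0.698489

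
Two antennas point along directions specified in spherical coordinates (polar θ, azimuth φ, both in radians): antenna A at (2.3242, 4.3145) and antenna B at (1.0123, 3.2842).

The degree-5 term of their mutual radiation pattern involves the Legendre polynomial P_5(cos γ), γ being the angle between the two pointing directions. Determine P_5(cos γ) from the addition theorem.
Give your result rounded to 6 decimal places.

-0.082210

Addition theorem: P_5(cos γ) = (4π/11) Σ_m Y*_{lm}(Ω₁) Y_{lm}(Ω₂), m = −5…5:
  [-5]  conj(Y_{5,-5})(Ω₁) = -0.087527+0.038945i ; Y_{5,-5}(Ω₂) = -0.153991+0.133175i ; Δ = +0.008292-0.017654i
  [-4]  conj(Y_{5,-4})(Ω₁) = +0.005899+0.284094i ; Y_{5,-4}(Ω₂) = +0.338593-0.217233i ; Δ = +0.063712+0.094911i
  [-3]  conj(Y_{5,-3})(Ω₁) = +0.400869+0.158780i ; Y_{5,-3}(Ω₂) = -0.293202+0.133696i ; Δ = -0.138764+0.007040i
  [-2]  conj(Y_{5,-2})(Ω₁) = +0.174396-0.178054i ; Y_{5,-2}(Ω₂) = -0.097669+0.028637i ; Δ = -0.011934+0.022385i
  [-1]  conj(Y_{5,-1})(Ω₁) = +0.086201+0.205090i ; Y_{5,-1}(Ω₂) = +0.342900-0.049234i ; Δ = +0.039656+0.066081i
  [+0]  conj(Y_{5,0})(Ω₁) = +0.316978-0.000000i ; Y_{5,0}(Ω₂) = +0.019289+0.000000i ; Δ = +0.006114+0.000000i
  [+1]  conj(Y_{5,1})(Ω₁) = -0.086201+0.205090i ; Y_{5,1}(Ω₂) = -0.342900-0.049234i ; Δ = +0.039656-0.066081i
  [+2]  conj(Y_{5,2})(Ω₁) = +0.174396+0.178054i ; Y_{5,2}(Ω₂) = -0.097669-0.028637i ; Δ = -0.011934-0.022385i
  [+3]  conj(Y_{5,3})(Ω₁) = -0.400869+0.158780i ; Y_{5,3}(Ω₂) = +0.293202+0.133696i ; Δ = -0.138764-0.007040i
  [+4]  conj(Y_{5,4})(Ω₁) = +0.005899-0.284094i ; Y_{5,4}(Ω₂) = +0.338593+0.217233i ; Δ = +0.063712-0.094911i
  [+5]  conj(Y_{5,5})(Ω₁) = +0.087527+0.038945i ; Y_{5,5}(Ω₂) = +0.153991+0.133175i ; Δ = +0.008292+0.017654i
Total Σ_m = -0.071963+0.000000i. Multiply by 1.142397: -0.082210+0.000000i. P_5(cos γ) = -0.082210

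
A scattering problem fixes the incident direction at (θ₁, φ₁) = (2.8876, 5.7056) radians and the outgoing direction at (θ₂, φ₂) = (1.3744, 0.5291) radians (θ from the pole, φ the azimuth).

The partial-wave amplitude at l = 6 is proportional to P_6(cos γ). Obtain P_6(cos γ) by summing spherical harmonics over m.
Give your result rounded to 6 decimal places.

-0.272743

Term-by-term m-sum for l=6 (normalisation 4π/13 = 0.966644):
  term(m=-6) = +0.000049-0.000018i   from Y*(Ω₁)=-0.000115+0.000039i, Y(Ω₂)=-0.429740+0.014190i
  term(m=-5) = -0.000352-0.000328i   from Y*(Ω₁)=+0.001570+0.000407i, Y(Ω₂)=-0.260622-0.141059i
  term(m=-4) = +0.000715-0.002436i   from Y*(Ω₁)=-0.008919-0.009777i, Y(Ω₂)=+0.099558+0.163996i
  term(m=-3) = -0.022259+0.004015i   from Y*(Ω₁)=+0.011783+0.072116i, Y(Ω₂)=+0.005108+0.309486i
  term(m=-2) = -0.018332-0.024489i   from Y*(Ω₁)=+0.108774-0.246465i, Y(Ω₂)=+0.055690-0.098956i
  term(m=-1) = -0.080913+0.161639i   from Y*(Ω₁)=-0.491788+0.320510i, Y(Ω₂)=+0.265827-0.155431i
  term(m=+0) = -0.039972+0.000000i   from Y*(Ω₁)=+0.434920-0.000000i, Y(Ω₂)=-0.091907+0.000000i
  term(m=+1) = -0.080913-0.161639i   from Y*(Ω₁)=+0.491788+0.320510i, Y(Ω₂)=-0.265827-0.155431i
  term(m=+2) = -0.018332+0.024489i   from Y*(Ω₁)=+0.108774+0.246465i, Y(Ω₂)=+0.055690+0.098956i
  term(m=+3) = -0.022259-0.004015i   from Y*(Ω₁)=-0.011783+0.072116i, Y(Ω₂)=-0.005108+0.309486i
  term(m=+4) = +0.000715+0.002436i   from Y*(Ω₁)=-0.008919+0.009777i, Y(Ω₂)=+0.099558-0.163996i
  term(m=+5) = -0.000352+0.000328i   from Y*(Ω₁)=-0.001570+0.000407i, Y(Ω₂)=+0.260622-0.141059i
  term(m=+6) = +0.000049+0.000018i   from Y*(Ω₁)=-0.000115-0.000039i, Y(Ω₂)=-0.429740-0.014190i
Σ over m = -0.282154+0.000000i; ×(4π/13) → -0.272743+0.000000i. Real part: -0.272743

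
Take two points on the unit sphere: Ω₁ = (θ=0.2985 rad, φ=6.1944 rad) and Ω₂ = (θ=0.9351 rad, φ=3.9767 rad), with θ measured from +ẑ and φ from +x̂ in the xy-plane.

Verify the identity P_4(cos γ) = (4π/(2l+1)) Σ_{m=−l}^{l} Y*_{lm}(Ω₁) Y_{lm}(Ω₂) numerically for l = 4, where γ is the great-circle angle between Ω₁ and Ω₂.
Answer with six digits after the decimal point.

Addition theorem: P_4(cos γ) = (4π/9) Σ_m Y*_{lm}(Ω₁) Y_{lm}(Ω₂), m = −4…4:
  [-4]  conj(Y_{4,-4})(Ω₁) = (0.003104, -0.001151) ; Y_{4,-4}(Ω₂) = (-0.181865, 0.036646) ; Δ = (-0.000522, 0.000323)
  [-3]  conj(Y_{4,-3})(Ω₁) = (0.029355, -0.008009) ; Y_{4,-3}(Ω₂) = (0.311421, 0.230066) ; Δ = (0.010984, 0.004259)
  [-2]  conj(Y_{4,-2})(Ω₁) = (0.153622, -0.027569) ; Y_{4,-2}(Ω₂) = (-0.031552, -0.316322) ; Δ = (-0.013568, -0.047724)
  [-1]  conj(Y_{4,-1})(Ω₁) = (0.449622, -0.040025) ; Y_{4,-1}(Ω₂) = (0.080744, -0.089199) ; Δ = (0.032734, -0.043338)
  [+0]  conj(Y_{4,0})(Ω₁) = (0.508016, -0.000000) ; Y_{4,0}(Ω₂) = (-0.341281, 0.000000) ; Δ = (-0.173376, 0.000000)
  [+1]  conj(Y_{4,1})(Ω₁) = (-0.449622, -0.040025) ; Y_{4,1}(Ω₂) = (-0.080744, -0.089199) ; Δ = (0.032734, 0.043338)
  [+2]  conj(Y_{4,2})(Ω₁) = (0.153622, 0.027569) ; Y_{4,2}(Ω₂) = (-0.031552, 0.316322) ; Δ = (-0.013568, 0.047724)
  [+3]  conj(Y_{4,3})(Ω₁) = (-0.029355, -0.008009) ; Y_{4,3}(Ω₂) = (-0.311421, 0.230066) ; Δ = (0.010984, -0.004259)
  [+4]  conj(Y_{4,4})(Ω₁) = (0.003104, 0.001151) ; Y_{4,4}(Ω₂) = (-0.181865, -0.036646) ; Δ = (-0.000522, -0.000323)
Accumulated sum (-0.114119, 0.000000); after 4π/(2l+1) scaling, (-0.159340, 0.000000) ⇒ P_4 = -0.159340

-0.159340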